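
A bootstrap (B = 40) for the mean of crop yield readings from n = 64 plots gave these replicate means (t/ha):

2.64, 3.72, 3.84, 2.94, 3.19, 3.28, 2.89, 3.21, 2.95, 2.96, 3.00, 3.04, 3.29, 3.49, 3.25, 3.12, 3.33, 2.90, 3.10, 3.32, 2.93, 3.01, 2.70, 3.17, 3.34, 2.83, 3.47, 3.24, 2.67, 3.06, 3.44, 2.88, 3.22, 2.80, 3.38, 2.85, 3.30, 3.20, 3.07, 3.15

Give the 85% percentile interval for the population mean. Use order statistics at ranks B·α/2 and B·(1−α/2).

Sorted replicates: 2.64, 2.67, 2.70, 2.80, 2.83, 2.85, 2.88, 2.89, 2.90, 2.93, 2.94, 2.95, 2.96, 3.00, 3.01, 3.04, 3.06, 3.07, 3.10, 3.12, 3.15, 3.17, 3.19, 3.20, 3.21, 3.22, 3.24, 3.25, 3.28, 3.29, 3.30, 3.32, 3.33, 3.34, 3.38, 3.44, 3.47, 3.49, 3.72, 3.84
α = 0.15; lower rank = 40 × 0.075 = 3; upper rank = 40 × 0.925 = 37.
The 3rd smallest replicate is 2.70; the 37th is 3.47.

(2.70, 3.47)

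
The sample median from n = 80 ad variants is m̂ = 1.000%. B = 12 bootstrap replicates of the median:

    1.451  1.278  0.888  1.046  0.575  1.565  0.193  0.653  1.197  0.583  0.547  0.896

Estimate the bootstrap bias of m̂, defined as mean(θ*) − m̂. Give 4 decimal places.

bias = −0.0940

mean(θ*) = (1.451 + 1.278 + 0.888 + 1.046 + 0.575 + 1.565 + 0.193 + 0.653 + 1.197 + 0.583 + 0.547 + 0.896) / 12 = 0.90600
bias = 0.90600 − 1.000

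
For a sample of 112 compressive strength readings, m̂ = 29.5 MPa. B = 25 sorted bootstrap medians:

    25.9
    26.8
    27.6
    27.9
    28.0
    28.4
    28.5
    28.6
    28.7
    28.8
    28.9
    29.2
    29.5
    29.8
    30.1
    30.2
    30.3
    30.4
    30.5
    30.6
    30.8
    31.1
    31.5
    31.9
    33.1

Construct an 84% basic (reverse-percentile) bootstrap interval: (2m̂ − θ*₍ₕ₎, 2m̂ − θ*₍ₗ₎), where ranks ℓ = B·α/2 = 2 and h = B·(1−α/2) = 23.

Percentile endpoints at ranks 2 and 23: θ*₍2₎ = 26.8, θ*₍23₎ = 31.5.
Basic interval reflects these around m̂:
  lower = 2 × 29.5 − 31.5 = 27.5
  upper = 2 × 29.5 − 26.8 = 32.2

(27.5, 32.2)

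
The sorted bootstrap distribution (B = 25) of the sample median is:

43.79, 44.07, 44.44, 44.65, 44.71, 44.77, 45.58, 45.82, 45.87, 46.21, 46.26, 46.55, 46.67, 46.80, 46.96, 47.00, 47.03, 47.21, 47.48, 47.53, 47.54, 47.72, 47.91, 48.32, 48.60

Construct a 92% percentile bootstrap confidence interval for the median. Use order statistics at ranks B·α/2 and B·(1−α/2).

(43.79, 48.32)

α = 0.08; lower rank = 25 × 0.040 = 1; upper rank = 25 × 0.960 = 24.
The 1st smallest replicate is 43.79; the 24th is 48.32.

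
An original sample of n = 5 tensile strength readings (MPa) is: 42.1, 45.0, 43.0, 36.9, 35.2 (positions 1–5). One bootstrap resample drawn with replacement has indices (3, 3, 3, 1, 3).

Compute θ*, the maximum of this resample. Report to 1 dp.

θ* = 43.0

Resample values: 43.0, 43.0, 43.0, 42.1, 43.0.
Maximum = 43.0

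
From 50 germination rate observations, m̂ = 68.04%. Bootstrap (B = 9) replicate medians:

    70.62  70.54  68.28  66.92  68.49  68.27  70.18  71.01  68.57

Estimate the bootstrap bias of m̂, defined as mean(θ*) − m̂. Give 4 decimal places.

mean(θ*) = (70.62 + 70.54 + 68.28 + 66.92 + 68.49 + 68.27 + 70.18 + 71.01 + 68.57) / 9 = 69.20889
bias = 69.20889 − 68.04

bias = +1.1689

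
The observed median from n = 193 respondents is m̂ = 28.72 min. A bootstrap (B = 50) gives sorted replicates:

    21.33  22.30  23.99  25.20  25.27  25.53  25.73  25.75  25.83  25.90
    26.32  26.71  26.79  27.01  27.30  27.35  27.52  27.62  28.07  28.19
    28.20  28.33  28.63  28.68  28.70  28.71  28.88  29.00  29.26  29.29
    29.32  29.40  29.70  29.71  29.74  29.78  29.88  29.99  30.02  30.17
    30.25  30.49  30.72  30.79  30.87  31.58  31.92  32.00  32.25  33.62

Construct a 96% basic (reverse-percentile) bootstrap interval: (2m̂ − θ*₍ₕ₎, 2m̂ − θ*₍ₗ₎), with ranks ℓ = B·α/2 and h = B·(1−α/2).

Percentile endpoints at ranks 1 and 49: θ*₍1₎ = 21.33, θ*₍49₎ = 32.25.
Basic interval reflects these around m̂:
  lower = 2 × 28.72 − 32.25 = 25.19
  upper = 2 × 28.72 − 21.33 = 36.11

(25.19, 36.11)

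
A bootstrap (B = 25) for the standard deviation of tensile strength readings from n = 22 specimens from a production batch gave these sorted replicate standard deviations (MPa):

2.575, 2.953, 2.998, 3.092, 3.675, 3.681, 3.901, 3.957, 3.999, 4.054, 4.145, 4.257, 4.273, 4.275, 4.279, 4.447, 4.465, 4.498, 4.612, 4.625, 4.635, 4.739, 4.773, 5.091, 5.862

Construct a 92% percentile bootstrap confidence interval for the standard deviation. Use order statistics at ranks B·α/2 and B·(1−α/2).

(2.575, 5.091)

α = 0.08; lower rank = 25 × 0.040 = 1; upper rank = 25 × 0.960 = 24.
The 1st smallest replicate is 2.575; the 24th is 5.091.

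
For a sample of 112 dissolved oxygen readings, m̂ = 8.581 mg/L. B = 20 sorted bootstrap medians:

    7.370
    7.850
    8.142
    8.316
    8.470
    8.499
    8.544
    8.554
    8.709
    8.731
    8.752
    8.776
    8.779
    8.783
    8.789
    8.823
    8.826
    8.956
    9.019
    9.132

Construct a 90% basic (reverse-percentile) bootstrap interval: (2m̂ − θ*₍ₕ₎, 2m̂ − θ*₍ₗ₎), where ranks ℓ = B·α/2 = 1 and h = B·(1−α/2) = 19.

Percentile endpoints at ranks 1 and 19: θ*₍1₎ = 7.370, θ*₍19₎ = 9.019.
Basic interval reflects these around m̂:
  lower = 2 × 8.581 − 9.019 = 8.143
  upper = 2 × 8.581 − 7.370 = 9.792

(8.143, 9.792)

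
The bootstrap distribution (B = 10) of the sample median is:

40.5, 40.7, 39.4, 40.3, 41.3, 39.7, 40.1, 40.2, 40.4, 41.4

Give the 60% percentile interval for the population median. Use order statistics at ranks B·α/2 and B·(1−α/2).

(39.7, 40.7)

Sorted replicates: 39.4, 39.7, 40.1, 40.2, 40.3, 40.4, 40.5, 40.7, 41.3, 41.4
α = 0.40; lower rank = 10 × 0.200 = 2; upper rank = 10 × 0.800 = 8.
The 2nd smallest replicate is 39.7; the 8th is 40.7.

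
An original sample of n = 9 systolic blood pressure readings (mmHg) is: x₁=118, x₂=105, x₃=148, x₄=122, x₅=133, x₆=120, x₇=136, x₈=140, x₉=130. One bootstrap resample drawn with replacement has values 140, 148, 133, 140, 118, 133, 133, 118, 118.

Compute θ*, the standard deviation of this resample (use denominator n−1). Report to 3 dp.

θ* = 11.009

Mean = 131.2222; sum of squared deviations = 969.5556
s² = 969.5556 / 8 = 121.1944
s = √121.1944 = 11.009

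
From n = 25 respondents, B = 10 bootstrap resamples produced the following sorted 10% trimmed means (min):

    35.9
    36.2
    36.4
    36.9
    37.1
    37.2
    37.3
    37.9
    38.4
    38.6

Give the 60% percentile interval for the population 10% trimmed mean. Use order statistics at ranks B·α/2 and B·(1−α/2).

(36.2, 37.9)

α = 0.40; lower rank = 10 × 0.200 = 2; upper rank = 10 × 0.800 = 8.
The 2nd smallest replicate is 36.2; the 8th is 37.9.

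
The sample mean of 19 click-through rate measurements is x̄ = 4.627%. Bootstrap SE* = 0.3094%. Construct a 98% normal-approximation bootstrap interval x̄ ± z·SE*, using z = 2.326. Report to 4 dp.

(3.9073, 5.3467)

Margin = 2.326 × 0.3094 = 0.71966
Interval: 4.627 ± 0.71966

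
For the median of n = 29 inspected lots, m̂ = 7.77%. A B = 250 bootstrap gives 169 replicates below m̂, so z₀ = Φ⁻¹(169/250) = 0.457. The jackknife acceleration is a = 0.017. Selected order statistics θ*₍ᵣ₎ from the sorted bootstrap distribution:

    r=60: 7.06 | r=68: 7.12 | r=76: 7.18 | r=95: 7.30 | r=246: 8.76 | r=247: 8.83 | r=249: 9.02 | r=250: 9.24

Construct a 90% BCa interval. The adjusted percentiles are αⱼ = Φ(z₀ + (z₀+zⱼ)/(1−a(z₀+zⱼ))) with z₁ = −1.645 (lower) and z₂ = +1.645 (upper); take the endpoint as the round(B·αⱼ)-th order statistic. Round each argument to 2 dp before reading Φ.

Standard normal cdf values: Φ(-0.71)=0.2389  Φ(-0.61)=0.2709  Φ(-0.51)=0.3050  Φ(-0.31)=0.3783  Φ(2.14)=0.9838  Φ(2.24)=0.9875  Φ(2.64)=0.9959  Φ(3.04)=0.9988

Lower: z₀ + z₁ = 0.457 + (-1.645) = -1.188; 1 − a(z₀+z₁) = 1 − (0.017)(-1.188) = 1.0202; argument = 0.457 + (-1.188)/1.0202 = -0.7075 → -0.71.
α₁ = Φ(-0.71) = 0.2389; rank = round(250 × 0.2389) = 60; θ*₍60₎ = 7.06.
Upper: z₀ + z₂ = 2.102; 1 − a(z₀+z₂) = 0.9643; argument = 2.6369 → 2.64; α₂ = 0.9959; rank = 249; θ*₍249₎ = 9.02.

(7.06, 9.02)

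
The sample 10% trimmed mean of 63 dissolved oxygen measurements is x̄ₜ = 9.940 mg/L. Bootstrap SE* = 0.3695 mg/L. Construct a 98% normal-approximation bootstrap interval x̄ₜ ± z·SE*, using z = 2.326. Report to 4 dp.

(9.0805, 10.7995)

Margin = 2.326 × 0.3695 = 0.85946
Interval: 9.940 ± 0.85946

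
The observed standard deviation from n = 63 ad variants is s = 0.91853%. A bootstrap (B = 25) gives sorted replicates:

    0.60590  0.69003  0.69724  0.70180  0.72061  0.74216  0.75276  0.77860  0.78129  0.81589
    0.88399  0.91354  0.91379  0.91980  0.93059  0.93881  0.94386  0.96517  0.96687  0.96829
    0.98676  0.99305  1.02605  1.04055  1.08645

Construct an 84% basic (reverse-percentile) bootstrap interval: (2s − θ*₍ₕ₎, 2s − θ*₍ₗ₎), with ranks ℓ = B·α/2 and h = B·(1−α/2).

(0.81101, 1.14703)

Percentile endpoints at ranks 2 and 23: θ*₍2₎ = 0.69003, θ*₍23₎ = 1.02605.
Basic interval reflects these around s:
  lower = 2 × 0.91853 − 1.02605 = 0.81101
  upper = 2 × 0.91853 − 0.69003 = 1.14703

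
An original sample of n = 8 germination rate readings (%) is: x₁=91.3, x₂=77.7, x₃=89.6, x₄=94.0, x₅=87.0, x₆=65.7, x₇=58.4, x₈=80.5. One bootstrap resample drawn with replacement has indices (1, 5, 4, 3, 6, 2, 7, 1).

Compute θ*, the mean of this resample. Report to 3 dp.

θ* = 81.875

Resample values: 91.3, 87.0, 94.0, 89.6, 65.7, 77.7, 58.4, 91.3.
Mean = (91.3 + 87.0 + 94.0 + 89.6 + 65.7 + 77.7 + 58.4 + 91.3) / 8 = 655.00 / 8 = 81.875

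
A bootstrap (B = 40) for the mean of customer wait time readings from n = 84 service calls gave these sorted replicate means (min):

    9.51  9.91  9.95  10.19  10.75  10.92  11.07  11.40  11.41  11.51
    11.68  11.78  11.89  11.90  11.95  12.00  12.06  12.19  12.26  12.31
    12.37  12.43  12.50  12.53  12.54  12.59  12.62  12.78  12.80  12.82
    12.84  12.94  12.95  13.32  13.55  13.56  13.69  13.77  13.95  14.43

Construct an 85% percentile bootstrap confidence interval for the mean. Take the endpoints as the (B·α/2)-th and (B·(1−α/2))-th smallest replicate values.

(9.95, 13.69)

α = 0.15; lower rank = 40 × 0.075 = 3; upper rank = 40 × 0.925 = 37.
The 3rd smallest replicate is 9.95; the 37th is 13.69.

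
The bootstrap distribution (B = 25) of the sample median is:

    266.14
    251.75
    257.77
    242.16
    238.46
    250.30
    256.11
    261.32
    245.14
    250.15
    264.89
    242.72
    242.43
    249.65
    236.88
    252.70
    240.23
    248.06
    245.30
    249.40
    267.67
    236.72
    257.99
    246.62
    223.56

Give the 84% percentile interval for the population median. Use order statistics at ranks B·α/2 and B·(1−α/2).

(236.72, 264.89)

Sorted replicates: 223.56, 236.72, 236.88, 238.46, 240.23, 242.16, 242.43, 242.72, 245.14, 245.30, 246.62, 248.06, 249.40, 249.65, 250.15, 250.30, 251.75, 252.70, 256.11, 257.77, 257.99, 261.32, 264.89, 266.14, 267.67
α = 0.16; lower rank = 25 × 0.080 = 2; upper rank = 25 × 0.920 = 23.
The 2nd smallest replicate is 236.72; the 23rd is 264.89.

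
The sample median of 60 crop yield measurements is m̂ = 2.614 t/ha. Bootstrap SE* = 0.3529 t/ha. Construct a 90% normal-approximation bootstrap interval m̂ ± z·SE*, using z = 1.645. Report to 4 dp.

Margin = 1.645 × 0.3529 = 0.58052
Interval: 2.614 ± 0.58052

(2.0335, 3.1945)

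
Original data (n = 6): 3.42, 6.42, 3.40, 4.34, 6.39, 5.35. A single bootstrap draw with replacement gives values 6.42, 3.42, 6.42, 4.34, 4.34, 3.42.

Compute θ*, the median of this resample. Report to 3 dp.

Sorted: 3.42, 3.42, 4.34, 4.34, 6.42, 6.42
Median = average of the two middle values = 4.340

θ* = 4.340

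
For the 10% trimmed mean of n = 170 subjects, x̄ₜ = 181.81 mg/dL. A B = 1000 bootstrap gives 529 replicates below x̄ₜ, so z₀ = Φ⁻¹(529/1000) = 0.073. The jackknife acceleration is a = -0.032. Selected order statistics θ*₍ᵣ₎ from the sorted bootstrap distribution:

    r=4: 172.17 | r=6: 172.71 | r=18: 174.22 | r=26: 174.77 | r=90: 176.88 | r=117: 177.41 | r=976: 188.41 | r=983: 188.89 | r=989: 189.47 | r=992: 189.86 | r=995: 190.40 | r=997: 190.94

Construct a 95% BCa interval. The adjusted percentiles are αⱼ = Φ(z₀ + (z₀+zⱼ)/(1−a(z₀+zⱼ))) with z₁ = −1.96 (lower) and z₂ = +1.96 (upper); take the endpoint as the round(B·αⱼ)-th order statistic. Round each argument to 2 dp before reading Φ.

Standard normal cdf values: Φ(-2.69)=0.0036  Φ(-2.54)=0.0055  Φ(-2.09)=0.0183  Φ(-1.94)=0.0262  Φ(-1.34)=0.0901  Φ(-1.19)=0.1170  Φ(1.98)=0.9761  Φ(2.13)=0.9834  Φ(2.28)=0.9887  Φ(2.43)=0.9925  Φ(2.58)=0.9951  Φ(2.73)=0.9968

(174.77, 188.41)

Lower: z₀ + z₁ = 0.073 + (-1.960) = -1.887; 1 − a(z₀+z₁) = 1 − (-0.032)(-1.887) = 0.9396; argument = 0.073 + (-1.887)/0.9396 = -1.9353 → -1.94.
α₁ = Φ(-1.94) = 0.0262; rank = round(1000 × 0.0262) = 26; θ*₍26₎ = 174.77.
Upper: z₀ + z₂ = 2.033; 1 − a(z₀+z₂) = 1.0651; argument = 1.9818 → 1.98; α₂ = 0.9761; rank = 976; θ*₍976₎ = 188.41.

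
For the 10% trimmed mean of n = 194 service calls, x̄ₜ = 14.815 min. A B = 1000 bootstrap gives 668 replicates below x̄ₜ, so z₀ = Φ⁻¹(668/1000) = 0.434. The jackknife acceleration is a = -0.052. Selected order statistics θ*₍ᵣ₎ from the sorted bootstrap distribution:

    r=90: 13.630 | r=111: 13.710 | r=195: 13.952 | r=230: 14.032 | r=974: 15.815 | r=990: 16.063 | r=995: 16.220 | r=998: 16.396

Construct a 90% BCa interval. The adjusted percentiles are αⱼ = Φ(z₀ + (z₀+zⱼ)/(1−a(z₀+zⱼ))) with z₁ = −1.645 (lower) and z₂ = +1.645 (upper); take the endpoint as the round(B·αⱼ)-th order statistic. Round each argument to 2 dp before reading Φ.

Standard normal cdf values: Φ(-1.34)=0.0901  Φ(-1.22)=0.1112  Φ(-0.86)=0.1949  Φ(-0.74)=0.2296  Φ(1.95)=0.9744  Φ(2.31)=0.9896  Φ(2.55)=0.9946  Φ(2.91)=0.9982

Lower: z₀ + z₁ = 0.434 + (-1.645) = -1.211; 1 − a(z₀+z₁) = 1 − (-0.052)(-1.211) = 0.9370; argument = 0.434 + (-1.211)/0.9370 = -0.8584 → -0.86.
α₁ = Φ(-0.86) = 0.1949; rank = round(1000 × 0.1949) = 195; θ*₍195₎ = 13.952.
Upper: z₀ + z₂ = 2.079; 1 − a(z₀+z₂) = 1.1081; argument = 2.3102 → 2.31; α₂ = 0.9896; rank = 990; θ*₍990₎ = 16.063.

(13.952, 16.063)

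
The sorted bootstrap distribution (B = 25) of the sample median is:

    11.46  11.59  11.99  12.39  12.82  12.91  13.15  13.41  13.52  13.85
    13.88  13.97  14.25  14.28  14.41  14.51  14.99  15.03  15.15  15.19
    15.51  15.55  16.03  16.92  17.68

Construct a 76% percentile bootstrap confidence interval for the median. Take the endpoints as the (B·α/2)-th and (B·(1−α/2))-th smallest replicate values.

(11.99, 15.55)

α = 0.24; lower rank = 25 × 0.120 = 3; upper rank = 25 × 0.880 = 22.
The 3rd smallest replicate is 11.99; the 22nd is 15.55.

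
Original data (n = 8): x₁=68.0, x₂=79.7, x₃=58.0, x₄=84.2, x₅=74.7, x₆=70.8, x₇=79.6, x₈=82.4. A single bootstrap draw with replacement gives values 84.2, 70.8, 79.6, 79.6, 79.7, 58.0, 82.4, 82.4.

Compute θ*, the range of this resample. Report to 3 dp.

Range = 84.2 − 58.0 = 26.200

θ* = 26.200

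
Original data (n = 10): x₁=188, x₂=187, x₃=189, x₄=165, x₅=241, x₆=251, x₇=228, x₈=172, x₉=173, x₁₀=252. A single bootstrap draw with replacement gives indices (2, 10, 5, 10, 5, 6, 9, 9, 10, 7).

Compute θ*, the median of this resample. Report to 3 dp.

Resample values: 187, 252, 241, 252, 241, 251, 173, 173, 252, 228.
Sorted: 173, 173, 187, 228, 241, 241, 251, 252, 252, 252
Median = average of the two middle values = 241.000

θ* = 241.000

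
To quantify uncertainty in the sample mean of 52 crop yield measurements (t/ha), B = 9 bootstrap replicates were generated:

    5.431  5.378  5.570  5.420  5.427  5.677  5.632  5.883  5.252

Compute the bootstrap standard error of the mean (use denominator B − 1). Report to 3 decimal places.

SE* = 0.190

Bootstrap SE is the standard deviation of the 9 replicate means.
Mean of replicates: (5.431 + 5.378 + 5.570 + 5.420 + 5.427 + 5.677 + 5.632 + 5.883 + 5.252) / 9 = 49.67000 / 9 = 5.51889
Sum of squared deviations: (−0.08789)² + (−0.14089)² + (+0.05111)² + (−0.09889)² + (−0.09189)² + (+0.15811)² + (+0.11311)² + (+0.36411)² + (−0.26689)² = 0.29001
Variance = 0.29001 / 8 = 0.03625
SE* = √0.03625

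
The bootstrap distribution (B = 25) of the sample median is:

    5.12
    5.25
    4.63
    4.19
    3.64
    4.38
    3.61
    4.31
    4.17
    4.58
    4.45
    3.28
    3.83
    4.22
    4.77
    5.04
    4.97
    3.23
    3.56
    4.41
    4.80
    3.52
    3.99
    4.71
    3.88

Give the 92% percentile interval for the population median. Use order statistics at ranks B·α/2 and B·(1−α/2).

(3.23, 5.12)

Sorted replicates: 3.23, 3.28, 3.52, 3.56, 3.61, 3.64, 3.83, 3.88, 3.99, 4.17, 4.19, 4.22, 4.31, 4.38, 4.41, 4.45, 4.58, 4.63, 4.71, 4.77, 4.80, 4.97, 5.04, 5.12, 5.25
α = 0.08; lower rank = 25 × 0.040 = 1; upper rank = 25 × 0.960 = 24.
The 1st smallest replicate is 3.23; the 24th is 5.12.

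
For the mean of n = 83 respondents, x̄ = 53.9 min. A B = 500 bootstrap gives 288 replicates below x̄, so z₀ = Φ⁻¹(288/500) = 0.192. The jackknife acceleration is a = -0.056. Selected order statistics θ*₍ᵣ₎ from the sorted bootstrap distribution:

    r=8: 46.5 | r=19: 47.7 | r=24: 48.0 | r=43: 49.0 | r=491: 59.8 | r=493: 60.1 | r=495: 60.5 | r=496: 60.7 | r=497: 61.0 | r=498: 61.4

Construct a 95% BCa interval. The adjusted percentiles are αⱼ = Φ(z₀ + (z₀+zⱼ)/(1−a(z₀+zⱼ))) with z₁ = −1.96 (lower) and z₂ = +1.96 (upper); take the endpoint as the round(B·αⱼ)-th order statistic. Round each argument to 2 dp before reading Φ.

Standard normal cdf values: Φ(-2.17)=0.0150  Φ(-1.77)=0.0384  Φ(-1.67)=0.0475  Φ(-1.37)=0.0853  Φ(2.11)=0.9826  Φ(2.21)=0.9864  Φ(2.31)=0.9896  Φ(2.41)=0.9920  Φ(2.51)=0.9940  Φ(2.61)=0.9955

(47.7, 59.8)

Lower: z₀ + z₁ = 0.192 + (-1.960) = -1.768; 1 − a(z₀+z₁) = 1 − (-0.056)(-1.768) = 0.9010; argument = 0.192 + (-1.768)/0.9010 = -1.7703 → -1.77.
α₁ = Φ(-1.77) = 0.0384; rank = round(500 × 0.0384) = 19; θ*₍19₎ = 47.7.
Upper: z₀ + z₂ = 2.152; 1 − a(z₀+z₂) = 1.1205; argument = 2.1126 → 2.11; α₂ = 0.9826; rank = 491; θ*₍491₎ = 59.8.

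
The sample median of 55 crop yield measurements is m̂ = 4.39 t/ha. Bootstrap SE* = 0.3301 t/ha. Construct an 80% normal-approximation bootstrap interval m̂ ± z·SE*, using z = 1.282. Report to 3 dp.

Margin = 1.282 × 0.3301 = 0.4232
Interval: 4.39 ± 0.4232

(3.967, 4.813)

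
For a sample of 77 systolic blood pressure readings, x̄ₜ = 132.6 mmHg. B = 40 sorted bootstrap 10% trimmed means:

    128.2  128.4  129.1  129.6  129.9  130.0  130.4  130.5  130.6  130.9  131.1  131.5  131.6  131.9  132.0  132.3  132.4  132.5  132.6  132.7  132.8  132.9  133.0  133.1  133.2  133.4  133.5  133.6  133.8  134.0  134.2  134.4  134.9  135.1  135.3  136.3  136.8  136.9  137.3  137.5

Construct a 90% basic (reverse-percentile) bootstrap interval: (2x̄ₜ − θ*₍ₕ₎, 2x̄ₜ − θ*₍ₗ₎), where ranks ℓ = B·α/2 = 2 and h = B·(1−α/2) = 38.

Percentile endpoints at ranks 2 and 38: θ*₍2₎ = 128.4, θ*₍38₎ = 136.9.
Basic interval reflects these around x̄ₜ:
  lower = 2 × 132.6 − 136.9 = 128.3
  upper = 2 × 132.6 − 128.4 = 136.8

(128.3, 136.8)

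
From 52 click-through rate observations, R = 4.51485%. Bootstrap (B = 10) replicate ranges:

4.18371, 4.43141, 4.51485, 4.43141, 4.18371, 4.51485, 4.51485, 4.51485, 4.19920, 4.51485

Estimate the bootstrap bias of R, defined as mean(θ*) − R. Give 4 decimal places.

bias = −0.1145

mean(θ*) = (4.18371 + 4.43141 + 4.51485 + 4.43141 + 4.18371 + 4.51485 + 4.51485 + 4.51485 + 4.19920 + 4.51485) / 10 = 4.40037
bias = 4.40037 − 4.51485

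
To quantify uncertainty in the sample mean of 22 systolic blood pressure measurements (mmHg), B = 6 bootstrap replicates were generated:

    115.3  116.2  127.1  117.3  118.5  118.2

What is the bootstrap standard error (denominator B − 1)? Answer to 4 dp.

Bootstrap SE is the standard deviation of the 6 replicate means.
Mean of replicates: (115.3 + 116.2 + 127.1 + 117.3 + 118.5 + 118.2) / 6 = 712.60000 / 6 = 118.76667
Sum of squared deviations: (−3.46667)² + (−2.56667)² + (+8.33333)² + (−1.46667)² + (−0.26667)² + (−0.56667)² = 90.59333
Variance = 90.59333 / 5 = 18.11867
SE* = √18.11867

SE* = 4.2566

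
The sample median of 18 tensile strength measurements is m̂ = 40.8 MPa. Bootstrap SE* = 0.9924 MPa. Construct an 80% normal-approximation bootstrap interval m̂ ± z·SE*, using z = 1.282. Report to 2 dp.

Margin = 1.282 × 0.9924 = 1.272
Interval: 40.8 ± 1.272

(39.53, 42.07)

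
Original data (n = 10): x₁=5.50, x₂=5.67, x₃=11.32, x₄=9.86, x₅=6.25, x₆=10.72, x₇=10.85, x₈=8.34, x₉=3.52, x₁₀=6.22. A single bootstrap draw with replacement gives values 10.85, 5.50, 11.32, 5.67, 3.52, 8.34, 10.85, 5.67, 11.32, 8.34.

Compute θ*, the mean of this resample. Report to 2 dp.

θ* = 8.14

Mean = (10.85 + 5.50 + 11.32 + 5.67 + 3.52 + 8.34 + 10.85 + 5.67 + 11.32 + 8.34) / 10 = 81.380 / 10 = 8.14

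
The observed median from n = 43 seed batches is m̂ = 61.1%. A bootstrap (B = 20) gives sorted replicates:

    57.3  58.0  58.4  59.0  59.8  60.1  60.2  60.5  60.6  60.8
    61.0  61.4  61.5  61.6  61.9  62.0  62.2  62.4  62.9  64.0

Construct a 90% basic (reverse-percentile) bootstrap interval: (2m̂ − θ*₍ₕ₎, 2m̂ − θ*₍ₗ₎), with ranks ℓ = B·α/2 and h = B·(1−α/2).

(59.3, 64.9)

Percentile endpoints at ranks 1 and 19: θ*₍1₎ = 57.3, θ*₍19₎ = 62.9.
Basic interval reflects these around m̂:
  lower = 2 × 61.1 − 62.9 = 59.3
  upper = 2 × 61.1 − 57.3 = 64.9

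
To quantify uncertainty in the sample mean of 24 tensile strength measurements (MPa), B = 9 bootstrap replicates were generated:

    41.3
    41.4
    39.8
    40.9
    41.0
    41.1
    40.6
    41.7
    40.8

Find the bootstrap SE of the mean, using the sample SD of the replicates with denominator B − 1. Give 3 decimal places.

SE* = 0.546

Bootstrap SE is the standard deviation of the 9 replicate means.
Mean of replicates: (41.3 + 41.4 + 39.8 + 40.9 + 41.0 + 41.1 + 40.6 + 41.7 + 40.8) / 9 = 368.6000 / 9 = 40.9556
Sum of squared deviations: (+0.3444)² + (+0.4444)² + (−1.1556)² + (−0.0556)² + (+0.0444)² + (+0.1444)² + (−0.3556)² + (+0.7444)² + (−0.1556)² = 2.3822
Variance = 2.3822 / 8 = 0.2978
SE* = √0.2978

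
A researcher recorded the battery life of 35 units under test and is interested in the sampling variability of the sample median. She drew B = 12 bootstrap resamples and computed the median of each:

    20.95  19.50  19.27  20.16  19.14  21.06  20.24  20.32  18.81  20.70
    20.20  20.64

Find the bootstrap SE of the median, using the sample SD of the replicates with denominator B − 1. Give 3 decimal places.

Bootstrap SE is the standard deviation of the 12 replicate medians.
Mean of replicates: (20.95 + 19.50 + 19.27 + 20.16 + 19.14 + 21.06 + 20.24 + 20.32 + 18.81 + 20.70 + 20.20 + 20.64) / 12 = 240.9900 / 12 = 20.0825
Sum of squared deviations: (+0.8675)² + (−0.5825)² + (−0.8125)² + (+0.0775)² + (−0.9425)² + (+0.9775)² + (+0.1575)² + (+0.2375)² + (−1.2725)² + (+0.6175)² + (+0.1175)² + (+0.5575)² = 6.0082
Variance = 6.0082 / 11 = 0.5462
SE* = √0.5462

SE* = 0.739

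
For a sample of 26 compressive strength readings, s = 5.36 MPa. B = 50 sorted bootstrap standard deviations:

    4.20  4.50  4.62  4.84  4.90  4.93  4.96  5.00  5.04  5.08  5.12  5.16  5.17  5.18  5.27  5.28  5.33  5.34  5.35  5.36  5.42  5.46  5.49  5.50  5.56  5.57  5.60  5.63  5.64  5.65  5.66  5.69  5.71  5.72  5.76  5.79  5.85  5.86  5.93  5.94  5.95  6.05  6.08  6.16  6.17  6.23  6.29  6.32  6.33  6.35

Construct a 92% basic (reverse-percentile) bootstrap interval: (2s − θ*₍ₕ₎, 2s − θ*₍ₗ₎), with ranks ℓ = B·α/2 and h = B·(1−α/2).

Percentile endpoints at ranks 2 and 48: θ*₍2₎ = 4.50, θ*₍48₎ = 6.32.
Basic interval reflects these around s:
  lower = 2 × 5.36 − 6.32 = 4.40
  upper = 2 × 5.36 − 4.50 = 6.22

(4.40, 6.22)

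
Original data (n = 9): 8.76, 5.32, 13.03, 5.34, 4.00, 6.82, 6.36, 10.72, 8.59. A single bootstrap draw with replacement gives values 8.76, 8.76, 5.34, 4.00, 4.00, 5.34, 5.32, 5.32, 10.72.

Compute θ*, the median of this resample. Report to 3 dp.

θ* = 5.340

Sorted: 4.00, 4.00, 5.32, 5.32, 5.34, 5.34, 8.76, 8.76, 10.72
Median = middle value = 5.340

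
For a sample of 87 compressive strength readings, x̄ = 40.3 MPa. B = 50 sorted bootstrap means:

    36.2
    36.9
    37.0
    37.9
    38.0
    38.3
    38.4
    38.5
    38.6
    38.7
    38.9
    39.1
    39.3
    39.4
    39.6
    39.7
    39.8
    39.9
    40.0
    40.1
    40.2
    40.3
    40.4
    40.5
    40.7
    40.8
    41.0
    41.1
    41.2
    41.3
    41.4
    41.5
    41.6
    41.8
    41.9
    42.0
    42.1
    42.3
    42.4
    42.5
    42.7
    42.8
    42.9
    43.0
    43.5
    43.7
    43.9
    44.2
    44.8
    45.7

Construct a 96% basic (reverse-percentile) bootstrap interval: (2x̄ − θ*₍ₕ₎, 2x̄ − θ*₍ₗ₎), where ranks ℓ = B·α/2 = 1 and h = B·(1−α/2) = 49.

(35.8, 44.4)

Percentile endpoints at ranks 1 and 49: θ*₍1₎ = 36.2, θ*₍49₎ = 44.8.
Basic interval reflects these around x̄:
  lower = 2 × 40.3 − 44.8 = 35.8
  upper = 2 × 40.3 − 36.2 = 44.4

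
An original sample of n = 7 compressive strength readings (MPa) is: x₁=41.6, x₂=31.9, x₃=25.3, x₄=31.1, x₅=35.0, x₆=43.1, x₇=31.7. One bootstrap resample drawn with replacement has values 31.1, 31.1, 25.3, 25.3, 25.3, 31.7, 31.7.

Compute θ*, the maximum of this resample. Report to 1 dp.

θ* = 31.7

Maximum = 31.7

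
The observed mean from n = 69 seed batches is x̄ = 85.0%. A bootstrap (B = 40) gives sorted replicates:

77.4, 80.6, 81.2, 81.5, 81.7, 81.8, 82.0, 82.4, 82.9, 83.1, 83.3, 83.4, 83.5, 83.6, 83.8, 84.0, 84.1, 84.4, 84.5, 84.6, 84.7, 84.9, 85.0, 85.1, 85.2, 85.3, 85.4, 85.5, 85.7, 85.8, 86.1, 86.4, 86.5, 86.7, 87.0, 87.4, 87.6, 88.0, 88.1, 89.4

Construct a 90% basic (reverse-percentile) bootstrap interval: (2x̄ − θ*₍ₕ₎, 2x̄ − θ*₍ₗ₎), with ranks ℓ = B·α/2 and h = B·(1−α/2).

Percentile endpoints at ranks 2 and 38: θ*₍2₎ = 80.6, θ*₍38₎ = 88.0.
Basic interval reflects these around x̄:
  lower = 2 × 85.0 − 88.0 = 82.0
  upper = 2 × 85.0 − 80.6 = 89.4

(82.0, 89.4)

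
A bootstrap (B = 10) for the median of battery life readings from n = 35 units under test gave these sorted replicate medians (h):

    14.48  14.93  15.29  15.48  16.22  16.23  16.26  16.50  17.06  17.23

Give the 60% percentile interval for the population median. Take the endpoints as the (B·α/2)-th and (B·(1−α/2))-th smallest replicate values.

(14.93, 16.50)

α = 0.40; lower rank = 10 × 0.200 = 2; upper rank = 10 × 0.800 = 8.
The 2nd smallest replicate is 14.93; the 8th is 16.50.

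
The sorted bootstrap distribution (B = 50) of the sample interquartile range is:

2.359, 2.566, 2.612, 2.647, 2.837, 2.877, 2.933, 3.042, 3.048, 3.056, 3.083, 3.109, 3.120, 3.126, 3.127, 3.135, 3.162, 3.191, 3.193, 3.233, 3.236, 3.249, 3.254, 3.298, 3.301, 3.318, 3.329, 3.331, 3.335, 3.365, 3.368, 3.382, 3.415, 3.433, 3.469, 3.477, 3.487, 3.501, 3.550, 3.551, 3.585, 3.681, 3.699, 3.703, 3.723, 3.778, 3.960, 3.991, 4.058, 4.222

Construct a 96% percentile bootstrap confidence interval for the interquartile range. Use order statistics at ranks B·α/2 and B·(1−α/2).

(2.359, 4.058)

α = 0.04; lower rank = 50 × 0.020 = 1; upper rank = 50 × 0.980 = 49.
The 1st smallest replicate is 2.359; the 49th is 4.058.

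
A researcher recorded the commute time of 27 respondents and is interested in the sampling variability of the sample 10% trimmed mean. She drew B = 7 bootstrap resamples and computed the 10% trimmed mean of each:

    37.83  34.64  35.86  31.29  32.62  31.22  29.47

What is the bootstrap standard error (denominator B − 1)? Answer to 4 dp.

Bootstrap SE is the standard deviation of the 7 replicate 10% trimmed means.
Mean of replicates: (37.83 + 34.64 + 35.86 + 31.29 + 32.62 + 31.22 + 29.47) / 7 = 232.93000 / 7 = 33.27571
Sum of squared deviations: (+4.55429)² + (+1.36429)² + (+2.58429)² + (−1.98571)² + (−0.65571)² + (−2.05571)² + (−3.80571)² = 52.36377
Variance = 52.36377 / 6 = 8.72730
SE* = √8.72730

SE* = 2.9542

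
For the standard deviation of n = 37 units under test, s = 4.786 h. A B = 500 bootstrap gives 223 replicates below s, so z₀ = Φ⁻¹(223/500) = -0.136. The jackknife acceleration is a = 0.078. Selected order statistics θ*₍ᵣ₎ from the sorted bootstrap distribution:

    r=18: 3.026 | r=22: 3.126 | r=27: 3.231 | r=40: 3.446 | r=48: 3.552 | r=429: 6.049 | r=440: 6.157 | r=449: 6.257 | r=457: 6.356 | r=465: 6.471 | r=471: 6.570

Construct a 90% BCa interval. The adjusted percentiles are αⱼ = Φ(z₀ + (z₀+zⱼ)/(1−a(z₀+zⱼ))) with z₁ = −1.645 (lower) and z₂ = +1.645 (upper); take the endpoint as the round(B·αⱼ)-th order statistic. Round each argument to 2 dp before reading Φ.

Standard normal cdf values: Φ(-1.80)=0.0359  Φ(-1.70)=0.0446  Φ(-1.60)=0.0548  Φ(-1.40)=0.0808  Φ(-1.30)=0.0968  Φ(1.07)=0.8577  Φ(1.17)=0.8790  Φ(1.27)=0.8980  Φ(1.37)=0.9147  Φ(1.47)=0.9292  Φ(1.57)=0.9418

Lower: z₀ + z₁ = -0.136 + (-1.645) = -1.781; 1 − a(z₀+z₁) = 1 − (0.078)(-1.781) = 1.1389; argument = -0.136 + (-1.781)/1.1389 = -1.6998 → -1.70.
α₁ = Φ(-1.70) = 0.0446; rank = round(500 × 0.0446) = 22; θ*₍22₎ = 3.126.
Upper: z₀ + z₂ = 1.509; 1 − a(z₀+z₂) = 0.8823; argument = 1.5743 → 1.57; α₂ = 0.9418; rank = 471; θ*₍471₎ = 6.570.

(3.126, 6.570)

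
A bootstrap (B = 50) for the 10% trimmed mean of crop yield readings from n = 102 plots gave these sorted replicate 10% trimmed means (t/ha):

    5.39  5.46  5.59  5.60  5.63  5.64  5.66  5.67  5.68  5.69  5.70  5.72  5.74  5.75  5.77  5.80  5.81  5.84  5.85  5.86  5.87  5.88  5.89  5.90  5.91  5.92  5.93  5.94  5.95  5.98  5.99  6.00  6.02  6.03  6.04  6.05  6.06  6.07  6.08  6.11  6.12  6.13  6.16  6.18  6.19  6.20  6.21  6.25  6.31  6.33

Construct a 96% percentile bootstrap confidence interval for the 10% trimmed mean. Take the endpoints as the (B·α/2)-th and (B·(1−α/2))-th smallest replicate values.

α = 0.04; lower rank = 50 × 0.020 = 1; upper rank = 50 × 0.980 = 49.
The 1st smallest replicate is 5.39; the 49th is 6.31.

(5.39, 6.31)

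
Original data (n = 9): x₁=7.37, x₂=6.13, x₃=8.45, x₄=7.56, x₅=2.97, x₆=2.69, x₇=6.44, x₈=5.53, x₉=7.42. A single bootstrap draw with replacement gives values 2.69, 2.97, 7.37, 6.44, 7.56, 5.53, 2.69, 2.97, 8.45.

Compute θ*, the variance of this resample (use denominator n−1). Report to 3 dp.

θ* = 5.629

Mean = 5.1856; sum of squared deviations = 45.0316
s² = 45.0316 / 8 = 5.6290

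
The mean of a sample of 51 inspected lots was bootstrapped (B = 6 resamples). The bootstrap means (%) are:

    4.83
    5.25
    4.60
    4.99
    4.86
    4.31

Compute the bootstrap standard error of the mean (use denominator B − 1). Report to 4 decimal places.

Bootstrap SE is the standard deviation of the 6 replicate means.
Mean of replicates: (4.83 + 5.25 + 4.60 + 4.99 + 4.86 + 4.31) / 6 = 28.84000 / 6 = 4.80667
Sum of squared deviations: (+0.02333)² + (+0.44333)² + (−0.20667)² + (+0.18333)² + (+0.05333)² + (−0.49667)² = 0.52293
Variance = 0.52293 / 5 = 0.10459
SE* = √0.10459

SE* = 0.3234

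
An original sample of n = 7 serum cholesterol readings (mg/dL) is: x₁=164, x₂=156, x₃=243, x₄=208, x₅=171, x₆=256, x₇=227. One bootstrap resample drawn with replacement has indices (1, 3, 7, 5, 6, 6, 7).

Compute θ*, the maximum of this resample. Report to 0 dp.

θ* = 256

Resample values: 164, 243, 227, 171, 256, 256, 227.
Maximum = 256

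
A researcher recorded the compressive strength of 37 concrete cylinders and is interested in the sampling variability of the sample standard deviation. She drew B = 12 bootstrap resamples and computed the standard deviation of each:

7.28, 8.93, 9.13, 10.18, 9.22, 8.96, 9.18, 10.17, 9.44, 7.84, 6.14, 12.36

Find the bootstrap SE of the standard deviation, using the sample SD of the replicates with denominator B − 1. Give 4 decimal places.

SE* = 1.5602

Bootstrap SE is the standard deviation of the 12 replicate standard deviations.
Mean of replicates: (7.28 + 8.93 + 9.13 + 10.18 + 9.22 + 8.96 + 9.18 + 10.17 + 9.44 + 7.84 + 6.14 + 12.36) / 12 = 108.83000 / 12 = 9.06917
Sum of squared deviations: (−1.78917)² + (−0.13917)² + (+0.06083)² + (+1.11083)² + (+0.15083)² + (−0.10917)² + (+0.11083)² + (+1.10083)² + (+0.37083)² + (−1.22917)² + (−2.92917)² + (+3.29083)² = 26.77489
Variance = 26.77489 / 11 = 2.43408
SE* = √2.43408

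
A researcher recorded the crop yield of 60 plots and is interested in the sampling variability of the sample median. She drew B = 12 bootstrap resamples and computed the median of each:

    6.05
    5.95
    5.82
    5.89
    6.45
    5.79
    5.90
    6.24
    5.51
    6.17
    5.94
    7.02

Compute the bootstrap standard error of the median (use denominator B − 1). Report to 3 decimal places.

Bootstrap SE is the standard deviation of the 12 replicate medians.
Mean of replicates: (6.05 + 5.95 + 5.82 + 5.89 + 6.45 + 5.79 + 5.90 + 6.24 + 5.51 + 6.17 + 5.94 + 7.02) / 12 = 72.7300 / 12 = 6.0608
Sum of squared deviations: (−0.0108)² + (−0.1108)² + (−0.2408)² + (−0.1708)² + (+0.3892)² + (−0.2708)² + (−0.1608)² + (+0.1792)² + (−0.5508)² + (+0.1092)² + (−0.1208)² + (+0.9592)² = 1.6323
Variance = 1.6323 / 11 = 0.1484
SE* = √0.1484

SE* = 0.385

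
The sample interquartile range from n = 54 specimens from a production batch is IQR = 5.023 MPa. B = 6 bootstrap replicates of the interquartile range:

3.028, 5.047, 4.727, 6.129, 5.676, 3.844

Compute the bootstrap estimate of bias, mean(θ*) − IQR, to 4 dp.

mean(θ*) = (3.028 + 5.047 + 4.727 + 6.129 + 5.676 + 3.844) / 6 = 4.74183
bias = 4.74183 − 5.023

bias = −0.2812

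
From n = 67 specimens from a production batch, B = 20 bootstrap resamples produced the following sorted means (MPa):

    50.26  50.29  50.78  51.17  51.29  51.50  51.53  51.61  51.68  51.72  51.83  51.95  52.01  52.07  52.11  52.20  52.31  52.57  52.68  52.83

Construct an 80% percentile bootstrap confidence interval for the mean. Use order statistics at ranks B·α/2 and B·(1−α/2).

(50.29, 52.57)

α = 0.20; lower rank = 20 × 0.100 = 2; upper rank = 20 × 0.900 = 18.
The 2nd smallest replicate is 50.29; the 18th is 52.57.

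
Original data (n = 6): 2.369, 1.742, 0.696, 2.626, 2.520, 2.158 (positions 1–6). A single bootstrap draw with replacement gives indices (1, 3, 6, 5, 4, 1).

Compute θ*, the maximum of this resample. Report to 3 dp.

θ* = 2.626

Resample values: 2.369, 0.696, 2.158, 2.520, 2.626, 2.369.
Maximum = 2.626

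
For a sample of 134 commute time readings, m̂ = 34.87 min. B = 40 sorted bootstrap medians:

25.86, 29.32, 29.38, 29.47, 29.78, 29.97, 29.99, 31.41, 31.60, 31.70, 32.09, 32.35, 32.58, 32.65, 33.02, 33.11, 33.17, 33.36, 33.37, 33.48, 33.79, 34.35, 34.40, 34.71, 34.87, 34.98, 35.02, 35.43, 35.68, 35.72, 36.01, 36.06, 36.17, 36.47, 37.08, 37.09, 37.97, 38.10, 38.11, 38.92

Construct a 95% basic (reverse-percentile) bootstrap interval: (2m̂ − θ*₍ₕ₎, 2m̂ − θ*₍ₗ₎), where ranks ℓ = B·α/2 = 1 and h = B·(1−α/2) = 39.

(31.63, 43.88)

Percentile endpoints at ranks 1 and 39: θ*₍1₎ = 25.86, θ*₍39₎ = 38.11.
Basic interval reflects these around m̂:
  lower = 2 × 34.87 − 38.11 = 31.63
  upper = 2 × 34.87 − 25.86 = 43.88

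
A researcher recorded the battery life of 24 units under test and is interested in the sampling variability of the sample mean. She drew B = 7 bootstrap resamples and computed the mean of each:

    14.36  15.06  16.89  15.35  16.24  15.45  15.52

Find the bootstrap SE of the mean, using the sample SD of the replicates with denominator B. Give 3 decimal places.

SE* = 0.754

Bootstrap SE is the standard deviation of the 7 replicate means.
Mean of replicates: (14.36 + 15.06 + 16.89 + 15.35 + 16.24 + 15.45 + 15.52) / 7 = 108.8700 / 7 = 15.5529
Sum of squared deviations: (−1.1929)² + (−0.4929)² + (+1.3371)² + (−0.2029)² + (+0.6871)² + (−0.1029)² + (−0.0329)² = 3.9787
Variance = 3.9787 / 7 = 0.5684
SE* = √0.5684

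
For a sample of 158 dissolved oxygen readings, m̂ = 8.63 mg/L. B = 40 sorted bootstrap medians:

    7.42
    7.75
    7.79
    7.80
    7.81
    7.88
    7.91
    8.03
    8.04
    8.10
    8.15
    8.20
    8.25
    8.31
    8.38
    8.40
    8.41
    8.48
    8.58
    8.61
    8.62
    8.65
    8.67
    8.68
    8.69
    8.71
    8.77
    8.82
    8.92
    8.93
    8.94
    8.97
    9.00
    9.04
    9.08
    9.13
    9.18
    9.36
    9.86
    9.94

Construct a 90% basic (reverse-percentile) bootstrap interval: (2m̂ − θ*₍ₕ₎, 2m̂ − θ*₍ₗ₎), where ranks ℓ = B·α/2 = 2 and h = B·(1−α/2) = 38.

Percentile endpoints at ranks 2 and 38: θ*₍2₎ = 7.75, θ*₍38₎ = 9.36.
Basic interval reflects these around m̂:
  lower = 2 × 8.63 − 9.36 = 7.90
  upper = 2 × 8.63 − 7.75 = 9.51

(7.90, 9.51)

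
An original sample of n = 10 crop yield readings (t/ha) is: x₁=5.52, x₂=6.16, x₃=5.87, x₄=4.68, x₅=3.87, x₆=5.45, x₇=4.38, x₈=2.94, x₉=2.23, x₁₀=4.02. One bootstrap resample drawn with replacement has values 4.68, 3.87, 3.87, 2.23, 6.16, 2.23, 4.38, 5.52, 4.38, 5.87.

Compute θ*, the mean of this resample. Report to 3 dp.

θ* = 4.319

Mean = (4.68 + 3.87 + 3.87 + 2.23 + 6.16 + 2.23 + 4.38 + 5.52 + 4.38 + 5.87) / 10 = 43.190 / 10 = 4.319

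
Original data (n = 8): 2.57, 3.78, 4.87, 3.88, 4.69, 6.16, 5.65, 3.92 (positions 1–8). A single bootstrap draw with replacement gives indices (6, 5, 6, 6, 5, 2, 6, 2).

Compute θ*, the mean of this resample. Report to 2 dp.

Resample values: 6.16, 4.69, 6.16, 6.16, 4.69, 3.78, 6.16, 3.78.
Mean = (6.16 + 4.69 + 6.16 + 6.16 + 4.69 + 3.78 + 6.16 + 3.78) / 8 = 41.580 / 8 = 5.20

θ* = 5.20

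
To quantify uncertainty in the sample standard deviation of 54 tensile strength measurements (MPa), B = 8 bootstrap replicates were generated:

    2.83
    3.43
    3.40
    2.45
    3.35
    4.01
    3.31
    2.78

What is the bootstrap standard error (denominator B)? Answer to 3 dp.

Bootstrap SE is the standard deviation of the 8 replicate standard deviations.
Mean of replicates: (2.83 + 3.43 + 3.40 + 2.45 + 3.35 + 4.01 + 3.31 + 2.78) / 8 = 25.5600 / 8 = 3.1950
Sum of squared deviations: (−0.3650)² + (+0.2350)² + (+0.2050)² + (−0.7450)² + (+0.1550)² + (+0.8150)² + (+0.1150)² + (−0.4150)² = 1.6592
Variance = 1.6592 / 8 = 0.2074
SE* = √0.2074

SE* = 0.455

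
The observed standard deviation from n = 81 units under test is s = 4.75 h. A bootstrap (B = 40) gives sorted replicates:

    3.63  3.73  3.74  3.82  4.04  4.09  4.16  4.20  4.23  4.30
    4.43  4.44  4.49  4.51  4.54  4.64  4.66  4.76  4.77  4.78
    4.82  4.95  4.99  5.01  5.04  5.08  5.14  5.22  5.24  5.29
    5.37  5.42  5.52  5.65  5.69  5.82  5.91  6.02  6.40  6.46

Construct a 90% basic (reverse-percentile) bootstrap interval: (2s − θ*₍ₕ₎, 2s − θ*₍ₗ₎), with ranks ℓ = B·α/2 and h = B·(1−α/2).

(3.48, 5.77)

Percentile endpoints at ranks 2 and 38: θ*₍2₎ = 3.73, θ*₍38₎ = 6.02.
Basic interval reflects these around s:
  lower = 2 × 4.75 − 6.02 = 3.48
  upper = 2 × 4.75 − 3.73 = 5.77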